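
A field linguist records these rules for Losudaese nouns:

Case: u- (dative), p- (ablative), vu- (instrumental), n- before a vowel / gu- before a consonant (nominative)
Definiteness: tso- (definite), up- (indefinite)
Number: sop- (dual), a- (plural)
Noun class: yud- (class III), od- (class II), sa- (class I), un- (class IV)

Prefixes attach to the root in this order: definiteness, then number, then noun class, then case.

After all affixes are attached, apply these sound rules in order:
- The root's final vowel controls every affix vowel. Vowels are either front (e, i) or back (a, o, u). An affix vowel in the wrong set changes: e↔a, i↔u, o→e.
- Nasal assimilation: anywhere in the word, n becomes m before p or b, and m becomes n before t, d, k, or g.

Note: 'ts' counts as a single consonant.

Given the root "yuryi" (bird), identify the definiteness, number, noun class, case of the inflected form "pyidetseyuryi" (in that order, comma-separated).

definite, plural, class III, ablative

Segment: p-yud-a-tso-yuryi.
definiteness: tso- → definite.
number: a- → plural.
noun class: yud- → class III.
case: p- → ablative.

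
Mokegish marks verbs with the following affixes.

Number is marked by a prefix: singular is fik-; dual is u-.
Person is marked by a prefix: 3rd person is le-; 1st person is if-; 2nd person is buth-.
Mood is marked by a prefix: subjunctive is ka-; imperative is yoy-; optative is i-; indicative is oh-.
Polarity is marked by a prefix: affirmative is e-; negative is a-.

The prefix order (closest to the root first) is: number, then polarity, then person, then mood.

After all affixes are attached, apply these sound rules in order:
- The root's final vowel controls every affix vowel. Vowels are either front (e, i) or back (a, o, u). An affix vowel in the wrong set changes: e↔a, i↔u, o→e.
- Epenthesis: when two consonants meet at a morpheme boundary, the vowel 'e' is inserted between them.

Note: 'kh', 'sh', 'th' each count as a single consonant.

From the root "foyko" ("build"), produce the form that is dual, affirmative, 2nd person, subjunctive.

kabuthaufoyko

Attach number dual u- → ufoyko.
Attach polarity affirmative e- → eufoyko.
Attach person 2nd person buth- → butheufoyko.
Attach mood subjunctive ka- → kabutheufoyko.
Apply vowel harmony: kabutheufoyko → kabuthaufoyko.
Epenthesis: no change.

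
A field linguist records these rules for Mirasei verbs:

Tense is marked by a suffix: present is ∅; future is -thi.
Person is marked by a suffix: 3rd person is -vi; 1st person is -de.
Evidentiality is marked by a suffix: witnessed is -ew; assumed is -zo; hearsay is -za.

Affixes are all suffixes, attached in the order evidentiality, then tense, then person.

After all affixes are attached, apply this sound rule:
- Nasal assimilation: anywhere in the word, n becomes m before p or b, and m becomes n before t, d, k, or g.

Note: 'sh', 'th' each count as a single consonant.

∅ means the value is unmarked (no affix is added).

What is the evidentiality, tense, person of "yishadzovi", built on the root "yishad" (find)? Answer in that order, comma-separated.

Segment: yishad-zo-vi.
evidentiality: -zo → assumed.
tense: ∅ → present.
person: -vi → 3rd person.

assumed, present, 3rd person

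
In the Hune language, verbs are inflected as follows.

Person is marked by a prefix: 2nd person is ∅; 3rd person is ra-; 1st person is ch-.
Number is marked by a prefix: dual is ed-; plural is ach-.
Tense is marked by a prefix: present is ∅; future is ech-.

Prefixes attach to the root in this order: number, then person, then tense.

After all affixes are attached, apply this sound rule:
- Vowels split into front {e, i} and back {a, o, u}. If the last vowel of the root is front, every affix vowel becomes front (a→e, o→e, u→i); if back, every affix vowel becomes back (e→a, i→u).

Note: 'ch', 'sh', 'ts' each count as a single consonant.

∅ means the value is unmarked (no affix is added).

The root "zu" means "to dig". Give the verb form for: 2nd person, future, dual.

Attach number dual ed- → edzu.
person = 2nd person: zero marking, form stays edzu.
Attach tense future ech- → echedzu.
Apply vowel harmony: echedzu → achadzu.

achadzu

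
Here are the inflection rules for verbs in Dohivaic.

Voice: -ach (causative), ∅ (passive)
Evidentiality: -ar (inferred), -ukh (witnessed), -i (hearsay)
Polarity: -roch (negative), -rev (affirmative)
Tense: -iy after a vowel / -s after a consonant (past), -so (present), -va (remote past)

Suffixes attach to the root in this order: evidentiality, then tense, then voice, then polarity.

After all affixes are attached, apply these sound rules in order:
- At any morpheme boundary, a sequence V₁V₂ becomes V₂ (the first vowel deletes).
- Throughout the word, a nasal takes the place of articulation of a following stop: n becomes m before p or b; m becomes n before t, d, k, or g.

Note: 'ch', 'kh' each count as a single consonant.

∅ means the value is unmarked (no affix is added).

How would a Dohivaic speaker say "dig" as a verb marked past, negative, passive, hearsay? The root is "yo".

yiyroch

Attach evidentiality hearsay -i → yoi.
Attach tense past -iy (after vowel 'i') → yoiiy.
voice = passive: zero marking, form stays yoiiy.
Attach polarity negative -roch → yoiiyroch.
Apply vowel deletion: yoiiyroch → yiyroch.
Nasal assimilation: no change.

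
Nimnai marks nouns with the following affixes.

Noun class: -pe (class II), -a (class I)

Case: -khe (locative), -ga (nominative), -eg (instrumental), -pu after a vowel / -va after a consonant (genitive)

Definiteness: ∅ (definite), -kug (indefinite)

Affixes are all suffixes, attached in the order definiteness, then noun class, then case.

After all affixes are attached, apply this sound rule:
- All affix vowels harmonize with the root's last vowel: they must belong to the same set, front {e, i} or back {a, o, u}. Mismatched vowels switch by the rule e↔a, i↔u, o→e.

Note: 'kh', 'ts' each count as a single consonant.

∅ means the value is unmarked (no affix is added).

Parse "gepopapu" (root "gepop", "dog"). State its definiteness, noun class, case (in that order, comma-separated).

Segment: gepop-a-pu.
definiteness: ∅ → definite.
noun class: -a → class I.
case: -pu/va → genitive.

definite, class I, genitive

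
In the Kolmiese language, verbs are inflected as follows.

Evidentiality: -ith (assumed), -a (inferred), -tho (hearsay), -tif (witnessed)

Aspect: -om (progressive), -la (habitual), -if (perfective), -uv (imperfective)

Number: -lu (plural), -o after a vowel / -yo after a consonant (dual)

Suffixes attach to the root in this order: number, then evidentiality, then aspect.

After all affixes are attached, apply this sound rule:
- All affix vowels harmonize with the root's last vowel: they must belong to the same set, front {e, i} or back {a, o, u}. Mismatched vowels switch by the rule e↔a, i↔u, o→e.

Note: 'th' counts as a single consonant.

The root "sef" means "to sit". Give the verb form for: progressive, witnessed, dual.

sefyetifem

Attach number dual -yo (after consonant 'f') → sefyo.
Attach evidentiality witnessed -tif → sefyotif.
Attach aspect progressive -om → sefyotifom.
Apply vowel harmony: sefyotifom → sefyetifem.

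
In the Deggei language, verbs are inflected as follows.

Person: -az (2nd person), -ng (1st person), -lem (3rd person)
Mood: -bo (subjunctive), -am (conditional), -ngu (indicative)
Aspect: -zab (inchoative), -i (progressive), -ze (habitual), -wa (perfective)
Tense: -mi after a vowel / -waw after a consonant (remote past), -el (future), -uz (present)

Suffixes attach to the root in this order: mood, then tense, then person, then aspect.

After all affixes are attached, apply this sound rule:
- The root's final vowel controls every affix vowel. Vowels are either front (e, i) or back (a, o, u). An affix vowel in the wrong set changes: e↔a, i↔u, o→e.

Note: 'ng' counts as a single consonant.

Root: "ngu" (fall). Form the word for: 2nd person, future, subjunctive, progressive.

nguboalazu

Attach mood subjunctive -bo → ngubo.
Attach tense future -el → nguboel.
Attach person 2nd person -az → nguboelaz.
Attach aspect progressive -i → nguboelazi.
Apply vowel harmony: nguboelazi → nguboalazu.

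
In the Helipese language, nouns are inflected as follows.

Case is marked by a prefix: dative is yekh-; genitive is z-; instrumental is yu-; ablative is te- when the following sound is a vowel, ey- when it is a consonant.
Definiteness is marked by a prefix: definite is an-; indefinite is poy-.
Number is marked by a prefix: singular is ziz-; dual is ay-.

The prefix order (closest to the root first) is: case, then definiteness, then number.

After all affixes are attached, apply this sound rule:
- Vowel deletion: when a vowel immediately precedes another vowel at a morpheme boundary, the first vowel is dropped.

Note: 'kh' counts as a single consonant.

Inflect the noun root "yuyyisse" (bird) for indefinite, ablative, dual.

Attach case ablative ey- (before consonant 'y') → eyyuyyisse.
Attach definiteness indefinite poy- → poyeyyuyyisse.
Attach number dual ay- → aypoyeyyuyyisse.
Vowel deletion: no change.

aypoyeyyuyyisse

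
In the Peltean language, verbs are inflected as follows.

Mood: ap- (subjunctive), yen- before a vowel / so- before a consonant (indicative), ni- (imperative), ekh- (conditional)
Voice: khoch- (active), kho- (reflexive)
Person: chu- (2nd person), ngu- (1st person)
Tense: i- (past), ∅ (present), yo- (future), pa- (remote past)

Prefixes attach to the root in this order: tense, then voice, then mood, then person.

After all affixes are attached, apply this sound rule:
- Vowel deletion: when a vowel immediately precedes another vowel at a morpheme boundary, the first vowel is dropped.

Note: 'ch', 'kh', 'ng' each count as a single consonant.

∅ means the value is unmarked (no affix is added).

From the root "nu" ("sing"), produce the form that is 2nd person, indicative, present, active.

chusokhochnu

tense = present: zero marking, form stays nu.
Attach voice active khoch- → khochnu.
Attach mood indicative so- (before consonant 'kh') → sokhochnu.
Attach person 2nd person chu- → chusokhochnu.
Vowel deletion: no change.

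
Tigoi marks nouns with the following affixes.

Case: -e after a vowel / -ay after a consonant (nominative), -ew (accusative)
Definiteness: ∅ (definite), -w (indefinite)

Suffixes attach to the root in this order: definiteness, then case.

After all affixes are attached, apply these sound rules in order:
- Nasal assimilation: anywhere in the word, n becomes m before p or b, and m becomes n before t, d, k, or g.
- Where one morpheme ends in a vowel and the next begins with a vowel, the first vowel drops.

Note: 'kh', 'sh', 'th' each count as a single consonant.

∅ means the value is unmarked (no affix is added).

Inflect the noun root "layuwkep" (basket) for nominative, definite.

layuwkepay

definiteness = definite: zero marking, form stays layuwkep.
Attach case nominative -ay (after consonant 'p') → layuwkepay.
Nasal assimilation: no change.
Vowel deletion: no change.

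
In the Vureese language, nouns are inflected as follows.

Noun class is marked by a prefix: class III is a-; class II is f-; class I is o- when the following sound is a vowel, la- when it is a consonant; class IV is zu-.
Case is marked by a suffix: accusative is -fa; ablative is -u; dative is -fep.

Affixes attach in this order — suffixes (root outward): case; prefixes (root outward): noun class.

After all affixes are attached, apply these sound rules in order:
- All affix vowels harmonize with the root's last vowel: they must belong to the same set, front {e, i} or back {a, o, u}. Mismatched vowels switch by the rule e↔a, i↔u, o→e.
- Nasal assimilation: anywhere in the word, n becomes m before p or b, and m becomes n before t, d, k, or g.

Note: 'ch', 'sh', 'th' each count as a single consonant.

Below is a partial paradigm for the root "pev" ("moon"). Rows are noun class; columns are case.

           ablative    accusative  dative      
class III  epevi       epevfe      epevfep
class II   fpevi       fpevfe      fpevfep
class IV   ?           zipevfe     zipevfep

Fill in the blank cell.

Attach case ablative -u → pevu.
Attach noun class class IV zu- → zupevu.
Apply vowel harmony: zupevu → zipevi.
Nasal assimilation: no change.

zipevi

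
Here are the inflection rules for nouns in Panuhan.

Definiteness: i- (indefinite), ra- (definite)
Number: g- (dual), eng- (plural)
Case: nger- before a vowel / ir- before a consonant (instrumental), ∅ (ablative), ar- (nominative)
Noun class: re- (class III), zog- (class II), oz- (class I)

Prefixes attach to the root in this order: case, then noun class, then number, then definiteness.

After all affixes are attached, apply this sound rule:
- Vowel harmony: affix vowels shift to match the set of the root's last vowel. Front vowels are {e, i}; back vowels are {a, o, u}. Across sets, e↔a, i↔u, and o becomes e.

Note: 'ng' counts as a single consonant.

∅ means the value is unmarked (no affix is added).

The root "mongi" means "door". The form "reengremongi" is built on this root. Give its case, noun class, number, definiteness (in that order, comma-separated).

ablative, class III, plural, definite

Segment: ra-eng-re-mongi.
case: ∅ → ablative.
noun class: re- → class III.
number: eng- → plural.
definiteness: ra- → definite.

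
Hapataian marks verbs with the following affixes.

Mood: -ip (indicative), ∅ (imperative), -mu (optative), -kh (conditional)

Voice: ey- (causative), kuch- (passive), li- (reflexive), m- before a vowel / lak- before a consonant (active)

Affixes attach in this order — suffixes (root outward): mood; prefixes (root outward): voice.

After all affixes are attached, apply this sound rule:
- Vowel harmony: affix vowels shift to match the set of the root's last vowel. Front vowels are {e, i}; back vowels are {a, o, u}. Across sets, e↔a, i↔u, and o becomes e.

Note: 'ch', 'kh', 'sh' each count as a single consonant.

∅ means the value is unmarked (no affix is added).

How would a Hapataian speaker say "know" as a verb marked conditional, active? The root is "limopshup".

Attach voice active lak- (before consonant 'l') → laklimopshup.
Attach mood conditional -kh → laklimopshupkh.
Vowel harmony: no change.

laklimopshupkh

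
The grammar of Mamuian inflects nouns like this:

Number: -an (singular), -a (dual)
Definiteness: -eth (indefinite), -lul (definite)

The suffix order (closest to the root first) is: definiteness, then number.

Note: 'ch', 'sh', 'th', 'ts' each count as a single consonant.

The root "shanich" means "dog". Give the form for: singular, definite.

Attach definiteness definite -lul → shanichlul.
Attach number singular -an → shanichlulan.

shanichlulan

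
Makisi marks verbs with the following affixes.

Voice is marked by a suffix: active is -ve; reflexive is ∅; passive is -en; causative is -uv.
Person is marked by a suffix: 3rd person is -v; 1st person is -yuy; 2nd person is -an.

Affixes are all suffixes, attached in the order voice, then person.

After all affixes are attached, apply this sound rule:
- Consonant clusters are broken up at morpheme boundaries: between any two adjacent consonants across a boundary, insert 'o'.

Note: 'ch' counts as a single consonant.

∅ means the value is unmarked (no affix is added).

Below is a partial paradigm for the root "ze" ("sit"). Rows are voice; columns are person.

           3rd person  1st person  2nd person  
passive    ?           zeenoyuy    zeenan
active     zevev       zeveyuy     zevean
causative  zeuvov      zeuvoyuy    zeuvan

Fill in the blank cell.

Attach voice passive -en → zeen.
Attach person 3rd person -v → zeenv.
Apply epenthesis: zeenv → zeenov.

zeenov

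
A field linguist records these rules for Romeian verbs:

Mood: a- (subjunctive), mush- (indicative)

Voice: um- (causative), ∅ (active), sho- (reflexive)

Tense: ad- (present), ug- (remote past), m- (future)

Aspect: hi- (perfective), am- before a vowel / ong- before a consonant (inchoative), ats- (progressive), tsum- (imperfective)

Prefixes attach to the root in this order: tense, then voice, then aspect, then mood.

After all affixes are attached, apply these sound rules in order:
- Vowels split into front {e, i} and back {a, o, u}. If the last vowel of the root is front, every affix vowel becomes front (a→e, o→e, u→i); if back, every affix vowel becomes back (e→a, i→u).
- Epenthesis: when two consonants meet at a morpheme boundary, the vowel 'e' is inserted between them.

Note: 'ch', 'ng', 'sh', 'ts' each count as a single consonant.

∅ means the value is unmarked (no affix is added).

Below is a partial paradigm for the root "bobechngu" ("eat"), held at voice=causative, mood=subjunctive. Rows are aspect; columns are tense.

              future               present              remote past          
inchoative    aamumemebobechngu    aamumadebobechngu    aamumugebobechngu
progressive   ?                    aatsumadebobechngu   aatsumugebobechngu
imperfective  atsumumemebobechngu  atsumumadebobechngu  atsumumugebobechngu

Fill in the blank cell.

aatsumemebobechngu

Attach tense future m- → mbobechngu.
Attach voice causative um- → ummbobechngu.
Attach aspect progressive ats- → atsummbobechngu.
Attach mood subjunctive a- → aatsummbobechngu.
Vowel harmony: no change.
Apply epenthesis: aatsummbobechngu → aatsumemebobechngu.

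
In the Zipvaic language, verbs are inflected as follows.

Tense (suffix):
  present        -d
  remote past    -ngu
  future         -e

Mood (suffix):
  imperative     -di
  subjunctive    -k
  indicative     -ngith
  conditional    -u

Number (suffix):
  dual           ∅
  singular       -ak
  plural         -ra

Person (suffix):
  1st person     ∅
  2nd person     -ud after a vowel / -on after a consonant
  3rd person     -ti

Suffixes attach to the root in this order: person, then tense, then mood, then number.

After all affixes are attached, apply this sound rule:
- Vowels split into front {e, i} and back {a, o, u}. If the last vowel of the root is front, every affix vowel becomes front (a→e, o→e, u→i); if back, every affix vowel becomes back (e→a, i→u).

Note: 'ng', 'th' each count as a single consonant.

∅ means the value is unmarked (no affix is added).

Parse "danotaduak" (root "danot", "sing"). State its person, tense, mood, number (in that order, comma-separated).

1st person, future, imperative, singular

Segment: danot-e-di-ak.
person: ∅ → 1st person.
tense: -e → future.
mood: -di → imperative.
number: -ak → singular.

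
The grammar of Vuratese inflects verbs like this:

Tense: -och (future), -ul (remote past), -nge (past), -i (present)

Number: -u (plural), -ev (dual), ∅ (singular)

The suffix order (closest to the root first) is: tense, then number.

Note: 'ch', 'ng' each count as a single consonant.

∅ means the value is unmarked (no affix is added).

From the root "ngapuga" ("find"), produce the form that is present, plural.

ngapugaiu

Attach tense present -i → ngapugai.
Attach number plural -u → ngapugaiu.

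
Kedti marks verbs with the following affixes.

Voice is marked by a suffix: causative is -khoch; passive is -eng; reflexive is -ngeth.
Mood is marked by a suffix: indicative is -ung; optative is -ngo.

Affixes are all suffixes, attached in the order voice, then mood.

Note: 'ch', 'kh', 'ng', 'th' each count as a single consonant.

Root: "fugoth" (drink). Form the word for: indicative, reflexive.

fugothngethung

Attach voice reflexive -ngeth → fugothngeth.
Attach mood indicative -ung → fugothngethung.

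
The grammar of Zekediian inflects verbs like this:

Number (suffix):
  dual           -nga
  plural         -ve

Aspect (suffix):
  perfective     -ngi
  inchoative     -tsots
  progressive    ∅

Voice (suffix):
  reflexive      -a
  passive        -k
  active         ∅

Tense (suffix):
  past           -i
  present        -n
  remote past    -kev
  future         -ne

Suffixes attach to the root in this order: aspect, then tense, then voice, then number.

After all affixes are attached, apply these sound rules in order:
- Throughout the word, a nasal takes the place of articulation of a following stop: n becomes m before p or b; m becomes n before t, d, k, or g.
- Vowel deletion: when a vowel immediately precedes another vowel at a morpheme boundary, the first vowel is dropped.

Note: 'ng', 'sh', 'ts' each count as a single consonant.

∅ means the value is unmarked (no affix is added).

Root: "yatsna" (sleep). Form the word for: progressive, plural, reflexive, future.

aspect = progressive: zero marking, form stays yatsna.
Attach tense future -ne → yatsnane.
Attach voice reflexive -a → yatsnanea.
Attach number plural -ve → yatsnaneave.
Nasal assimilation: no change.
Apply vowel deletion: yatsnaneave → yatsnanave.

yatsnanave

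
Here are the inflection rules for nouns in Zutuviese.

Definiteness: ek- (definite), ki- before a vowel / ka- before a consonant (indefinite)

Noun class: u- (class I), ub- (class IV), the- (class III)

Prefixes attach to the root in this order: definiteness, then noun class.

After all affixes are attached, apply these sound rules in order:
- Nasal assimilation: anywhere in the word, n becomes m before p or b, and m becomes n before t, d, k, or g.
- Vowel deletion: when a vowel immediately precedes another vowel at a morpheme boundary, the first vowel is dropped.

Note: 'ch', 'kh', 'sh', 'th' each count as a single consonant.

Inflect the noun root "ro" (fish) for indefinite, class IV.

ubkaro

Attach definiteness indefinite ka- (before consonant 'r') → karo.
Attach noun class class IV ub- → ubkaro.
Nasal assimilation: no change.
Vowel deletion: no change.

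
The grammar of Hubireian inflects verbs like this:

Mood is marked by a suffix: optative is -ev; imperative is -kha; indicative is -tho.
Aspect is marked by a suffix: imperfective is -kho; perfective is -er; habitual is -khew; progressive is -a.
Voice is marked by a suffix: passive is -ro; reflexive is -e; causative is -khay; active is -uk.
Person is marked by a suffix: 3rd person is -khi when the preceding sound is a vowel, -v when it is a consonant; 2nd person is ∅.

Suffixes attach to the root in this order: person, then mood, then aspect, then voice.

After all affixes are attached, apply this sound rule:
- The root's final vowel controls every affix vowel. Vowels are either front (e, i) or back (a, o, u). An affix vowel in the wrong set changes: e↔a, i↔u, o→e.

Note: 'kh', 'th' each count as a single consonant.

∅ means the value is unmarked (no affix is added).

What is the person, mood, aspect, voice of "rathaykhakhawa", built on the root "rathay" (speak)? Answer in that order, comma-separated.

2nd person, imperative, habitual, reflexive

Segment: rathay-kha-khew-e.
person: ∅ → 2nd person.
mood: -kha → imperative.
aspect: -khew → habitual.
voice: -e → reflexive.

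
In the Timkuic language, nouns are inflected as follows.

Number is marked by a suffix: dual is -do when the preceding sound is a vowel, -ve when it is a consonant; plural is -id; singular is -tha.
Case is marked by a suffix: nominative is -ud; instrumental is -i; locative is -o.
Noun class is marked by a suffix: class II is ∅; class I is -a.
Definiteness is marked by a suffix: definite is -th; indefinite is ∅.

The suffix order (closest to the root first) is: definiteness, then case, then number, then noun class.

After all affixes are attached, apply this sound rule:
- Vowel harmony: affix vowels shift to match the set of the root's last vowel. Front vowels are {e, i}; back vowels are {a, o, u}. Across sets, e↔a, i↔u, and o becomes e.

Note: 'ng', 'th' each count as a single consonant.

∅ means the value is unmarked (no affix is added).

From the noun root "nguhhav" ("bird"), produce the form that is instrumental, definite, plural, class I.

Attach definiteness definite -th → nguhhavth.
Attach case instrumental -i → nguhhavthi.
Attach number plural -id → nguhhavthiid.
Attach noun class class I -a → nguhhavthiida.
Apply vowel harmony: nguhhavthiida → nguhhavthuuda.

nguhhavthuuda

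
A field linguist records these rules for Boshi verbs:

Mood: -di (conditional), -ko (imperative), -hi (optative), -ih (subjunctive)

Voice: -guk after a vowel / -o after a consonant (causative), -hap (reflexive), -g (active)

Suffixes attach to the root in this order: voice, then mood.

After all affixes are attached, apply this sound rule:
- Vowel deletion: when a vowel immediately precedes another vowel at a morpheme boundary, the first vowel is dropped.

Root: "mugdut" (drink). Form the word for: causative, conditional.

mugdutodi

Attach voice causative -o (after consonant 't') → mugduto.
Attach mood conditional -di → mugdutodi.
Vowel deletion: no change.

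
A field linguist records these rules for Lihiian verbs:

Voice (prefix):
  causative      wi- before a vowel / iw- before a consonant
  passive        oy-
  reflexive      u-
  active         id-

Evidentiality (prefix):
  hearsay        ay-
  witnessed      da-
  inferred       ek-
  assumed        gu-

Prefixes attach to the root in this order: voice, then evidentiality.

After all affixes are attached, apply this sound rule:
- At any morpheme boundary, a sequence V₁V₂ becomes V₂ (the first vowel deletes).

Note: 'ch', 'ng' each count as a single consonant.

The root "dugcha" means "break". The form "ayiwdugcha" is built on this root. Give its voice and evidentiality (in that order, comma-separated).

Segment: ay-iw-dugcha.
voice: wi/iw- → causative.
evidentiality: ay- → hearsay.

causative, hearsay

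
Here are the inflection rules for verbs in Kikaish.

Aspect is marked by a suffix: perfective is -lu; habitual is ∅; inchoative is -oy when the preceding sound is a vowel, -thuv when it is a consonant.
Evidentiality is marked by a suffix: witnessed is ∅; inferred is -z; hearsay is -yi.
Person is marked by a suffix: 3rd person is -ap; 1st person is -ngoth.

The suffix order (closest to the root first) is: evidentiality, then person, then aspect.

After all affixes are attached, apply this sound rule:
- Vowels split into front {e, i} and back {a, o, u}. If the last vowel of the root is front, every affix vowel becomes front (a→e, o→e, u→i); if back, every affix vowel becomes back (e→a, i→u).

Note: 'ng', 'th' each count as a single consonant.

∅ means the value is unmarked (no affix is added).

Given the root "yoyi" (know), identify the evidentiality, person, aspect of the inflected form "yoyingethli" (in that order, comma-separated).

witnessed, 1st person, perfective

Segment: yoyi-ngoth-lu.
evidentiality: ∅ → witnessed.
person: -ngoth → 1st person.
aspect: -lu → perfective.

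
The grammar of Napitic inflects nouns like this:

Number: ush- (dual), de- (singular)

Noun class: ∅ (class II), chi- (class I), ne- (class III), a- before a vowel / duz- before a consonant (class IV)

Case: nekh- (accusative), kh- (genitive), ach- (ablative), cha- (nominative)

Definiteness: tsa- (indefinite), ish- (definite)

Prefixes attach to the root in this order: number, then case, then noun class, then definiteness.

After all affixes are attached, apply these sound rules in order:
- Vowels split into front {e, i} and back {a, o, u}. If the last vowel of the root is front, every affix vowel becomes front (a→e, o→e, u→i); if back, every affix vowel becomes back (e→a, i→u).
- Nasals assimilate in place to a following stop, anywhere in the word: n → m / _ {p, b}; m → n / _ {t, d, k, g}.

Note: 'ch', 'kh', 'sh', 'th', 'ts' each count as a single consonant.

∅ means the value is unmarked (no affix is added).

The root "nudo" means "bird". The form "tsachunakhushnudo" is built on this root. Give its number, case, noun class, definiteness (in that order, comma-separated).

Segment: tsa-chi-nekh-ush-nudo.
number: ush- → dual.
case: nekh- → accusative.
noun class: chi- → class I.
definiteness: tsa- → indefinite.

dual, accusative, class I, indefinite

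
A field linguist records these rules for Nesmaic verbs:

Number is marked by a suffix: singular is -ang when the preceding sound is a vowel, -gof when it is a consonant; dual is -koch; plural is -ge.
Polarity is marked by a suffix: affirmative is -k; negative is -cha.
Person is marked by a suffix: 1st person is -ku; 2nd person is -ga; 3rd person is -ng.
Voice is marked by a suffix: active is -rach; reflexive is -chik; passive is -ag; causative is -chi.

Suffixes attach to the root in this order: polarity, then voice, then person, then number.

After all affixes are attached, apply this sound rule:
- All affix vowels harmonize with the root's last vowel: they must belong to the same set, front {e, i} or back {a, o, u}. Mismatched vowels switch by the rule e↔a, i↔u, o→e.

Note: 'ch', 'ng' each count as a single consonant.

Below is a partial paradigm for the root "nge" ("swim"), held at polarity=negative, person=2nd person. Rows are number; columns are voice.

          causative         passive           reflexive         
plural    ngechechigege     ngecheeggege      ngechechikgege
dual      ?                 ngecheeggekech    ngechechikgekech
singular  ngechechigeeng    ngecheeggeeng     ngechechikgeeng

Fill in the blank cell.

ngechechigekech

Attach polarity negative -cha → ngecha.
Attach voice causative -chi → ngechachi.
Attach person 2nd person -ga → ngechachiga.
Attach number dual -koch → ngechachigakoch.
Apply vowel harmony: ngechachigakoch → ngechechigekech.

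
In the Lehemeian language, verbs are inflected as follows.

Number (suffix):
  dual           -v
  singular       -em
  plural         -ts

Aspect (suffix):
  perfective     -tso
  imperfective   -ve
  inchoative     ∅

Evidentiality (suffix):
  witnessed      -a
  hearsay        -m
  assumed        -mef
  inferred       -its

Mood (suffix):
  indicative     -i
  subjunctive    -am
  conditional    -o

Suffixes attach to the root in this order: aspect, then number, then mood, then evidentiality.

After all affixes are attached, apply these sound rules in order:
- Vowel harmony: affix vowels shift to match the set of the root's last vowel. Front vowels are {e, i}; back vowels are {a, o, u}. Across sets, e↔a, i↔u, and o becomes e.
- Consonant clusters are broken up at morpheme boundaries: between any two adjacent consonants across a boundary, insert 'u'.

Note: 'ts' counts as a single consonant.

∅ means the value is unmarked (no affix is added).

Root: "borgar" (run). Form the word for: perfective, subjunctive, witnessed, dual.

Attach aspect perfective -tso → borgartso.
Attach number dual -v → borgartsov.
Attach mood subjunctive -am → borgartsovam.
Attach evidentiality witnessed -a → borgartsovama.
Vowel harmony: no change.
Apply epenthesis: borgartsovama → borgarutsovama.

borgarutsovama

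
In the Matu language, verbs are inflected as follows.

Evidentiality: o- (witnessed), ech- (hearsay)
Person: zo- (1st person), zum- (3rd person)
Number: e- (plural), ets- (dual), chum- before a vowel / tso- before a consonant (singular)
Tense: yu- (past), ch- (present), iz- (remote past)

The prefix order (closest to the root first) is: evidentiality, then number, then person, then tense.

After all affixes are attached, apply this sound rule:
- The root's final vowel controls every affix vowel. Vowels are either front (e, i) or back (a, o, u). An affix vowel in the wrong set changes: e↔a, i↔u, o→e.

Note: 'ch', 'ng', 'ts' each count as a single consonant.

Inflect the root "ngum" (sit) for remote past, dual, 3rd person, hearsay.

uzzumatsachngum

Attach evidentiality hearsay ech- → echngum.
Attach number dual ets- → etsechngum.
Attach person 3rd person zum- → zumetsechngum.
Attach tense remote past iz- → izzumetsechngum.
Apply vowel harmony: izzumetsechngum → uzzumatsachngum.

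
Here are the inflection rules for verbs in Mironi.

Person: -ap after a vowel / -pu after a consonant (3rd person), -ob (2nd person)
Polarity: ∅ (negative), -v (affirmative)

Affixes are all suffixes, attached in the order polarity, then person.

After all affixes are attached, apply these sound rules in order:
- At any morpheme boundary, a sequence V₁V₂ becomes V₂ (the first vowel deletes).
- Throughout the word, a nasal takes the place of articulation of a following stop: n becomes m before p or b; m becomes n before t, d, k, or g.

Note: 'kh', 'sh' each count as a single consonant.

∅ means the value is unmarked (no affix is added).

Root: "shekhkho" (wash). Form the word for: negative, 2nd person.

polarity = negative: zero marking, form stays shekhkho.
Attach person 2nd person -ob → shekhkhoob.
Apply vowel deletion: shekhkhoob → shekhkhob.
Nasal assimilation: no change.

shekhkhob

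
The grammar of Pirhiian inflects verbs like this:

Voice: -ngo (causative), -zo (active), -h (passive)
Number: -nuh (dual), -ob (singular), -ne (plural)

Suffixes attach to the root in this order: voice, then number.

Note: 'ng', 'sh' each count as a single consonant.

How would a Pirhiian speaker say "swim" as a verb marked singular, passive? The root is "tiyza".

tiyzahob

Attach voice passive -h → tiyzah.
Attach number singular -ob → tiyzahob.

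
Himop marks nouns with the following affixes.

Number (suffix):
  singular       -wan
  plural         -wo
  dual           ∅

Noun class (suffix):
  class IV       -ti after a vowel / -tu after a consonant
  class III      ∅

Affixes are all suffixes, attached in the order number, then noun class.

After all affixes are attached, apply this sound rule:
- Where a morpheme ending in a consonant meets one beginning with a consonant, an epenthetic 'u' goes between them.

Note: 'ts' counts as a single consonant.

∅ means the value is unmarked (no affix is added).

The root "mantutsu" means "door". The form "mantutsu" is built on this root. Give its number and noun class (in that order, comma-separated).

Segment: mantutsu.
number: ∅ → dual.
noun class: ∅ → class III.

dual, class III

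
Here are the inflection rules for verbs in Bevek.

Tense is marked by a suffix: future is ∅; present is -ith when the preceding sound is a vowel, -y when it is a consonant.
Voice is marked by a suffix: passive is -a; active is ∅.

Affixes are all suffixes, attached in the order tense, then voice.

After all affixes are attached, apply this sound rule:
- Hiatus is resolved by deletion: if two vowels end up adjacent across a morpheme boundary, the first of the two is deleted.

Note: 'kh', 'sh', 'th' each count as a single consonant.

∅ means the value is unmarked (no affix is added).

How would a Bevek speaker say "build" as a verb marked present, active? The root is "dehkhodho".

dehkhodhith

Attach tense present -ith (after vowel 'o') → dehkhodhoith.
voice = active: zero marking, form stays dehkhodhoith.
Apply vowel deletion: dehkhodhoith → dehkhodhith.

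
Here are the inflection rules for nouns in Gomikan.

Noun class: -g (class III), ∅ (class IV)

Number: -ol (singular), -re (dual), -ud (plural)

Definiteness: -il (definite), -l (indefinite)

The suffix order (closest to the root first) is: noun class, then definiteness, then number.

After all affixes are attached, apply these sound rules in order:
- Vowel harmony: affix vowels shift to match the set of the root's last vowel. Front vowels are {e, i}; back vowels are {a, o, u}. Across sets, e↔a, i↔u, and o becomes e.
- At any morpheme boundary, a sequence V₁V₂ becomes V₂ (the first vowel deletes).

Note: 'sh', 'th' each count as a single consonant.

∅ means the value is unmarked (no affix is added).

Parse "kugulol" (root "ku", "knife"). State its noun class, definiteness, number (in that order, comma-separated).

class III, definite, singular

Segment: ku-g-il-ol.
noun class: -g → class III.
definiteness: -il → definite.
number: -ol → singular.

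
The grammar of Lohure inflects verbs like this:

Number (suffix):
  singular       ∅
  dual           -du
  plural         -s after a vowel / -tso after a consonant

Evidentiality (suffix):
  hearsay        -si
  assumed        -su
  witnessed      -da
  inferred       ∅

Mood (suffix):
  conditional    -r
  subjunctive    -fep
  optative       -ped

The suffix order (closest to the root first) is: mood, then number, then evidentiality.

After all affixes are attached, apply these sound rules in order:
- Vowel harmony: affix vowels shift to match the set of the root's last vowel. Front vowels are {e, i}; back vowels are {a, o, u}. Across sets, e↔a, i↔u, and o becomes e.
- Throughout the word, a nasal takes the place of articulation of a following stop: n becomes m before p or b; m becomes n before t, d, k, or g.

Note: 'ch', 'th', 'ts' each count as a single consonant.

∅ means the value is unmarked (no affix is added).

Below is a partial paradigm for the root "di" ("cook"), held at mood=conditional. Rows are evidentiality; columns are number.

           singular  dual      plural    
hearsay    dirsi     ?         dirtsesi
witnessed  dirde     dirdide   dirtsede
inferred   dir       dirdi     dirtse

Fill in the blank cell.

dirdisi

Attach mood conditional -r → dir.
Attach number dual -du → dirdu.
Attach evidentiality hearsay -si → dirdusi.
Apply vowel harmony: dirdusi → dirdisi.
Nasal assimilation: no change.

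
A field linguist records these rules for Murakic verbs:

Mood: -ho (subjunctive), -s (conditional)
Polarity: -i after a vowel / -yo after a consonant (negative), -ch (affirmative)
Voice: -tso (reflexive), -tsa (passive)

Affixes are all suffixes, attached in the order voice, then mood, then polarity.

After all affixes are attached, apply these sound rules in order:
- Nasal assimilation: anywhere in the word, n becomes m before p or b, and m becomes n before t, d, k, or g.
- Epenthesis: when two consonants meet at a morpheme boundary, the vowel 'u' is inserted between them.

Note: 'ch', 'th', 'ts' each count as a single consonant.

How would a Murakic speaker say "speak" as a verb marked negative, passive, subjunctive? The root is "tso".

tsotsahoi

Attach voice passive -tsa → tsotsa.
Attach mood subjunctive -ho → tsotsaho.
Attach polarity negative -i (after vowel 'o') → tsotsahoi.
Nasal assimilation: no change.
Epenthesis: no change.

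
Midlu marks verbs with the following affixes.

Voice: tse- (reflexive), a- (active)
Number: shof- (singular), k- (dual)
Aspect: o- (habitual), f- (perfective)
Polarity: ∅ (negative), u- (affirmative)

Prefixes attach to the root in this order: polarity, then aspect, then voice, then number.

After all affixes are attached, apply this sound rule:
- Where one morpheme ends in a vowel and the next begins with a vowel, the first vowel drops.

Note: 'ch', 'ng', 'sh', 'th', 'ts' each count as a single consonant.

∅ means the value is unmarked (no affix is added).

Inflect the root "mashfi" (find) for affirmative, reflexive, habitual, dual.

Attach polarity affirmative u- → umashfi.
Attach aspect habitual o- → oumashfi.
Attach voice reflexive tse- → tseoumashfi.
Attach number dual k- → ktseoumashfi.
Apply vowel deletion: ktseoumashfi → ktsumashfi.

ktsumashfi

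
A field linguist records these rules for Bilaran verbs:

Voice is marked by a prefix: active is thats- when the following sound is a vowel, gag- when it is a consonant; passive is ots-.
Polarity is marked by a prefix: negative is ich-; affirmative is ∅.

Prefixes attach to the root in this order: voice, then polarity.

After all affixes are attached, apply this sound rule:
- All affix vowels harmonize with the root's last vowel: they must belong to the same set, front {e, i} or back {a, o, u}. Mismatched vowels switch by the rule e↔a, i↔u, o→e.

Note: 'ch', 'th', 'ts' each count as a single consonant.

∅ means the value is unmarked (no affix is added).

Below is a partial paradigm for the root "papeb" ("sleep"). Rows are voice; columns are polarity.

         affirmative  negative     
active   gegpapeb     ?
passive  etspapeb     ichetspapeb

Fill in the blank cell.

ichgegpapeb

Attach voice active gag- (before consonant 'p') → gagpapeb.
Attach polarity negative ich- → ichgagpapeb.
Apply vowel harmony: ichgagpapeb → ichgegpapeb.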